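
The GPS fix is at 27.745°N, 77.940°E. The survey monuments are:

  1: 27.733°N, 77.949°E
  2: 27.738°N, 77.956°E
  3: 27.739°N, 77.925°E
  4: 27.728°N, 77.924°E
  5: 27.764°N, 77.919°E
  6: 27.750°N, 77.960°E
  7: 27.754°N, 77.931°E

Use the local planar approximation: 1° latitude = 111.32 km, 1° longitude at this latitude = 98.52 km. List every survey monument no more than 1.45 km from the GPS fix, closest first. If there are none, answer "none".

Distances from 27.745°N, 77.940°E:
1: 1.603 km
2: 1.758 km
3: 1.622 km
4: 2.463 km
5: 2.959 km
6: 2.048 km
7: 1.338 km
Threshold 1.45 km: 7 (1.338 km) is within range.

7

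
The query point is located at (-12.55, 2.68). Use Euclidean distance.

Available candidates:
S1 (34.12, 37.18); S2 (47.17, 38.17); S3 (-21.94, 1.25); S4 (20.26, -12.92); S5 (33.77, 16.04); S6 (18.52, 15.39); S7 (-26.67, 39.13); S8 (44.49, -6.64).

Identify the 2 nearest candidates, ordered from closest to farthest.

S3, S6

Distances from (-12.55, 2.68):
S1: 58.04
S2: 69.47
S3: 9.50
S4: 36.33
S5: 48.21
S6: 33.57
S7: 39.09
S8: 57.80
Sorted: S3 (9.50) < S6 (33.57) < S4 (36.33) < S7 (39.09) < …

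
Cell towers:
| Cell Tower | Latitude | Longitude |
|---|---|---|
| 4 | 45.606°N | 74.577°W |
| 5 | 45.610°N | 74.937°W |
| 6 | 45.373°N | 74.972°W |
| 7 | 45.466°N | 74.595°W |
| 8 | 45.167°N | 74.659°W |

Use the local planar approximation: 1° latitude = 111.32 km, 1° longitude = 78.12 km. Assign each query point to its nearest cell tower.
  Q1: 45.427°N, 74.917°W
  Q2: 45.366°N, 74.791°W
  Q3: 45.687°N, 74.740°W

Q1 at 45.427°N, 74.917°W:
  4: √((0.179·111.32)² + (0.340·78.12)²) = √(397.05663 + 705.47610) = 33.204 km
  5: √((0.183·111.32)² + (-0.020·78.12)²) = √(415.00046 + 2.44109) = 20.431 km
  6: √((-0.054·111.32)² + (-0.055·78.12)²) = √(36.13549 + 18.46077) = 7.389 km
  7: √((0.039·111.32)² + (0.322·78.12)²) = √(18.84845 + 632.75591) = 25.527 km
  8: √((-0.260·111.32)² + (0.258·78.12)²) = √(837.70883 + 406.22241) = 35.269 km
  → nearest: 6 (7.389 km)
Q2 at 45.366°N, 74.791°W:
  4: √((0.240·111.32)² + (0.214·78.12)²) = √(713.78740 + 279.48082) = 31.516 km
  5: √((0.244·111.32)² + (-0.146·78.12)²) = √(737.77859 + 130.08589) = 29.460 km
  6: √((0.007·111.32)² + (-0.181·78.12)²) = √(0.60721 + 199.93168) = 14.161 km
  7: √((0.100·111.32)² + (0.196·78.12)²) = √(123.92142 + 234.44264) = 18.931 km
  8: √((-0.199·111.32)² + (0.132·78.12)²) = √(490.74123 + 106.33404) = 24.435 km
  → nearest: 6 (14.161 km)
Q3 at 45.687°N, 74.740°W:
  4: √((-0.081·111.32)² + (0.163·78.12)²) = √(81.30485 + 162.14355) = 15.603 km
  5: √((-0.077·111.32)² + (-0.197·78.12)²) = √(73.47301 + 236.84102) = 17.616 km
  6: √((-0.314·111.32)² + (-0.232·78.12)²) = √(1221.81567 + 328.47358) = 39.374 km
  7: √((-0.221·111.32)² + (0.145·78.12)²) = √(605.24463 + 128.30999) = 27.084 km
  8: √((-0.520·111.32)² + (0.081·78.12)²) = √(3350.83530 + 40.04004) = 58.231 km
  → nearest: 4 (15.603 km)

Q1→6; Q2→6; Q3→4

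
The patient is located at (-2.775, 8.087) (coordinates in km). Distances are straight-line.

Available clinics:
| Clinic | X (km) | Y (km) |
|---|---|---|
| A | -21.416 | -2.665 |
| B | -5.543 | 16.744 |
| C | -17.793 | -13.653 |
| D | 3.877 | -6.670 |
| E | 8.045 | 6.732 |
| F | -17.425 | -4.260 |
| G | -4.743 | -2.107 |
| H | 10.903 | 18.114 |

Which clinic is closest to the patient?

B

Distances from (-2.775, 8.087):
A: √((-18.641)² + (-10.752)²) = √(347.48688 + 115.60550) = 21.520 km
B: √((-2.768)² + (8.657)²) = √(7.66182 + 74.94365) = 9.089 km
C: √((-15.018)² + (-21.740)²) = √(225.54032 + 472.62760) = 26.423 km
D: √((6.652)² + (-14.757)²) = √(44.24910 + 217.76905) = 16.187 km
E: √((10.820)² + (-1.355)²) = √(117.07240 + 1.83602) = 10.905 km
F: √((-14.650)² + (-12.347)²) = √(214.62250 + 152.44841) = 19.159 km
G: √((-1.968)² + (-10.194)²) = √(3.87302 + 103.91764) = 10.382 km
H: √((13.678)² + (10.027)²) = √(187.08768 + 100.54073) = 16.960 km
Minimum: B at 9.089 km.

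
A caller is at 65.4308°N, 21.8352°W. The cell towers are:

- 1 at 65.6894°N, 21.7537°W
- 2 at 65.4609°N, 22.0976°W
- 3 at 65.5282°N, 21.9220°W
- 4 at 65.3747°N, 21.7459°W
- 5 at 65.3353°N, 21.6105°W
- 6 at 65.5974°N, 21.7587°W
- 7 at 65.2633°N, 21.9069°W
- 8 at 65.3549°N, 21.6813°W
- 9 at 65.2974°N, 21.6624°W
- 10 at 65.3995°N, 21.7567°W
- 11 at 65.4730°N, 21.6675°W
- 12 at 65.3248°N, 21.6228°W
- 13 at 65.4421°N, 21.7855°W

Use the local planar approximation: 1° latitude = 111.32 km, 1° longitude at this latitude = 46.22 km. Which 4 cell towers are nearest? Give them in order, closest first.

Distances from 65.4308°N, 21.8352°W:
1: √((0.2586·111.32)² + (0.0815·46.22)²) = √(828.711635 + 14.189762) = 29.0328 km
2: √((0.0301·111.32)² + (-0.2624·46.22)²) = √(11.227405 + 147.091489) = 12.5825 km
3: √((0.0974·111.32)² + (-0.0868·46.22)²) = √(117.561281 + 16.095310) = 11.5610 km
4: √((-0.0561·111.32)² + (0.0893·46.22)²) = √(39.000674 + 17.035810) = 7.4858 km
5: √((-0.0955·111.32)² + (0.2247·46.22)²) = √(113.019437 + 107.861394) = 14.8621 km
6: √((0.1666·111.32)² + (0.0765·46.22)²) = √(343.950852 + 12.502094) = 18.8800 km
7: √((-0.1675·111.32)² + (-0.0717·46.22)²) = √(347.677045 + 10.982424) = 18.9383 km
8: √((-0.0759·111.32)² + (0.1539·46.22)²) = √(71.388778 + 50.598439) = 11.0448 km
9: √((-0.1334·111.32)² + (0.1728·46.22)²) = √(220.525114 + 63.789230) = 16.8616 km
10: √((-0.0313·111.32)² + (0.0785·46.22)²) = √(12.140458 + 13.164343) = 5.0304 km
11: √((0.0422·111.32)² + (0.1677·46.22)²) = √(22.068423 + 60.079458) = 9.0635 km
12: √((-0.1060·111.32)² + (0.2124·46.22)²) = √(139.238112 + 96.376002) = 15.3497 km
13: √((0.0113·111.32)² + (0.0497·46.22)²) = √(1.582353 + 5.276825) = 2.6190 km
Sorted: 13 (2.6190 km) < 10 (5.0304 km) < 4 (7.4858 km) < 11 (9.0635 km) < 8 (11.0448 km) < 3 (11.5610 km) < …

13, 10, 4, 11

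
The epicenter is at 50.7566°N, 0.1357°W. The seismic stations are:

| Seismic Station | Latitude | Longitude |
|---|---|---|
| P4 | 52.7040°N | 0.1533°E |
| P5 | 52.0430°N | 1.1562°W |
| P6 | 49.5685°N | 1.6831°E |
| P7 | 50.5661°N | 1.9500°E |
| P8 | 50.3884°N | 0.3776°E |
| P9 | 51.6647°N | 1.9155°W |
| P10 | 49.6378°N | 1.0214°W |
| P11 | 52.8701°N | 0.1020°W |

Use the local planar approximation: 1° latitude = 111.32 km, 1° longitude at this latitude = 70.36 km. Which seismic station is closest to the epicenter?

P8

Distances from 50.7566°N, 0.1357°W:
P4: 217.7361 km
P5: 160.1949 km
P6: 184.0354 km
P7: 148.2742 km
P8: 54.6294 km
P9: 160.9374 km
P10: 139.2657 km
P11: 235.2868 km
Minimum: P8 at 54.6294 km.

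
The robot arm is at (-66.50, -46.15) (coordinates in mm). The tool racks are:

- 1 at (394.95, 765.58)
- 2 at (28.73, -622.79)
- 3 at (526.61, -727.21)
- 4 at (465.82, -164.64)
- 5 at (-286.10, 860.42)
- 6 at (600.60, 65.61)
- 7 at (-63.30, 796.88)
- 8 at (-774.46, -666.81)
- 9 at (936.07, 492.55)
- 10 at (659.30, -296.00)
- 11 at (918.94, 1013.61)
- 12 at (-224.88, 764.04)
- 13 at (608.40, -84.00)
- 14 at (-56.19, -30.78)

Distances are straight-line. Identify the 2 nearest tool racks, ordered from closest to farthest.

14, 4

Distances from (-66.50, -46.15):
1: √((461.45)² + (811.73)²) = √(212936.1025 + 658905.5929) = 933.72 mm
2: √((95.23)² + (-576.64)²) = √(9068.7529 + 332513.6896) = 584.45 mm
3: √((593.11)² + (-681.06)²) = √(351779.4721 + 463842.7236) = 903.12 mm
4: √((532.32)² + (-118.49)²) = √(283364.5824 + 14039.8801) = 545.35 mm
5: √((-219.60)² + (906.57)²) = √(48224.1600 + 821869.1649) = 932.79 mm
6: √((667.10)² + (111.76)²) = √(445022.4100 + 12490.2976) = 676.40 mm
7: √((3.20)² + (843.03)²) = √(10.2400 + 710699.5809) = 843.04 mm
8: √((-707.96)² + (-620.66)²) = √(501207.3616 + 385218.8356) = 941.50 mm
9: √((1002.57)² + (538.70)²) = √(1005146.6049 + 290197.6900) = 1138.13 mm
10: √((725.80)² + (-249.85)²) = √(526785.6400 + 62425.0225) = 767.60 mm
11: √((985.44)² + (1059.76)²) = √(971091.9936 + 1123091.2576) = 1447.13 mm
12: √((-158.38)² + (810.19)²) = √(25084.2244 + 656407.8361) = 825.53 mm
13: √((674.90)² + (-37.85)²) = √(455490.0100 + 1432.6225) = 675.96 mm
14: √((10.31)² + (15.37)²) = √(106.2961 + 236.2369) = 18.51 mm
Sorted: 14 (18.51 mm) < 4 (545.35 mm) < 2 (584.45 mm) < 13 (675.96 mm) < …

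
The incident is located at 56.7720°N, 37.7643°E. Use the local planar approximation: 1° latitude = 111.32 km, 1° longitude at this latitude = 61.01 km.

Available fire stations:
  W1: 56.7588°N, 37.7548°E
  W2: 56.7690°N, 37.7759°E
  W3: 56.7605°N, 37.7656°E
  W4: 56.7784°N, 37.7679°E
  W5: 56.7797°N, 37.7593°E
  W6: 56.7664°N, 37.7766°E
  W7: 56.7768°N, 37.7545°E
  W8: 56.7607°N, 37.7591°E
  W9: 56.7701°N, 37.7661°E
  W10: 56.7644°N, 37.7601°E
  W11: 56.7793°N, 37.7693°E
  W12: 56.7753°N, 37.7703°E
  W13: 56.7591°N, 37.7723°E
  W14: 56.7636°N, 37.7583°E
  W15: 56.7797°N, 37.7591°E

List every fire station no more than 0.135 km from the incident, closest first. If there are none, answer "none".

none

Distances from 56.7720°N, 37.7643°E:
W1: 1.5796 km
W2: 0.7826 km
W3: 1.2826 km
W4: 0.7455 km
W5: 0.9098 km
W6: 0.9756 km
W7: 0.8019 km
W8: 1.2973 km
W9: 0.2383 km
W10: 0.8840 km
W11: 0.8680 km
W12: 0.5186 km
W13: 1.5167 km
W14: 1.0042 km
W15: 0.9140 km
Threshold 0.135 km: none within range.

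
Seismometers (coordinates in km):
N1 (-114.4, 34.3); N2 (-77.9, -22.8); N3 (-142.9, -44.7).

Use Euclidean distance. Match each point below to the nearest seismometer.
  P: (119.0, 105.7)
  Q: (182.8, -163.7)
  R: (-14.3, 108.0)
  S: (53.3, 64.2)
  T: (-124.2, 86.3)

P at (119.0, 105.7):
  N1: √((-233.4)² + (-71.4)²) = √(54475.560 + 5097.960) = 244.1 km
  N2: √((-196.9)² + (-128.5)²) = √(38769.610 + 16512.250) = 235.1 km
  N3: √((-261.9)² + (-150.4)²) = √(68591.610 + 22620.160) = 302.0 km
  → nearest: N2 (235.1 km)
Q at (182.8, -163.7):
  N1: √((-297.2)² + (198.0)²) = √(88327.840 + 39204.000) = 357.1 km
  N2: √((-260.7)² + (140.9)²) = √(67964.490 + 19852.810) = 296.3 km
  N3: √((-325.7)² + (119.0)²) = √(106080.490 + 14161.000) = 346.8 km
  → nearest: N2 (296.3 km)
R at (-14.3, 108.0):
  N1: √((-100.1)² + (-73.7)²) = √(10020.010 + 5431.690) = 124.3 km
  N2: √((-63.6)² + (-130.8)²) = √(4044.960 + 17108.640) = 145.4 km
  N3: √((-128.6)² + (-152.7)²) = √(16537.960 + 23317.290) = 199.6 km
  → nearest: N1 (124.3 km)
S at (53.3, 64.2):
  N1: √((-167.7)² + (-29.9)²) = √(28123.290 + 894.010) = 170.3 km
  N2: √((-131.2)² + (-87.0)²) = √(17213.440 + 7569.000) = 157.4 km
  N3: √((-196.2)² + (-108.9)²) = √(38494.440 + 11859.210) = 224.4 km
  → nearest: N2 (157.4 km)
T at (-124.2, 86.3):
  N1: √((9.8)² + (-52.0)²) = √(96.040 + 2704.000) = 52.9 km
  N2: √((46.3)² + (-109.1)²) = √(2143.690 + 11902.810) = 118.5 km
  N3: √((-18.7)² + (-131.0)²) = √(349.690 + 17161.000) = 132.3 km
  → nearest: N1 (52.9 km)

P→N2; Q→N2; R→N1; S→N2; T→N1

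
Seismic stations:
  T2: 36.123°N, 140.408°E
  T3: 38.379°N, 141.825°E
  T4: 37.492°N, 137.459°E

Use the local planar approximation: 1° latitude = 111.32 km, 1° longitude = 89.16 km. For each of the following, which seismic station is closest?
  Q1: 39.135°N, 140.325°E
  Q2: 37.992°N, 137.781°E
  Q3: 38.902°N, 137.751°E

Q1→T3; Q2→T4; Q3→T4

Q1 at 39.135°N, 140.325°E:
  T2: √((-3.012·111.32)² + (0.083·89.16)²) = √(112423.30032 + 54.76414) = 335.377 km
  T3: √((-0.756·111.32)² + (1.500·89.16)²) = √(7082.55550 + 17886.38760) = 158.016 km
  T4: √((-1.643·111.32)² + (-2.866·89.16)²) = √(33451.95641 + 65296.88922) = 314.243 km
  → nearest: T3 (158.016 km)
Q2 at 37.992°N, 137.781°E:
  T2: √((-1.869·111.32)² + (2.627·89.16)²) = √(43287.74854 + 54860.56363) = 313.286 km
  T3: √((0.387·111.32)² + (4.044·89.16)²) = √(1855.95878 + 130005.70581) = 363.128 km
  T4: √((-0.500·111.32)² + (-0.322·89.16)²) = √(3098.03560 + 824.23654) = 62.628 km
  → nearest: T4 (62.628 km)
Q3 at 38.902°N, 137.751°E:
  T2: √((-2.779·111.32)² + (2.657·89.16)²) = √(95702.54540 + 56120.71926) = 389.645 km
  T3: √((-0.523·111.32)² + (4.074·89.16)²) = √(3389.61032 + 131941.72841) = 367.874 km
  T4: √((-1.410·111.32)² + (-0.292·89.16)²) = √(24636.81831 + 677.80665) = 159.106 km
  → nearest: T4 (159.106 km)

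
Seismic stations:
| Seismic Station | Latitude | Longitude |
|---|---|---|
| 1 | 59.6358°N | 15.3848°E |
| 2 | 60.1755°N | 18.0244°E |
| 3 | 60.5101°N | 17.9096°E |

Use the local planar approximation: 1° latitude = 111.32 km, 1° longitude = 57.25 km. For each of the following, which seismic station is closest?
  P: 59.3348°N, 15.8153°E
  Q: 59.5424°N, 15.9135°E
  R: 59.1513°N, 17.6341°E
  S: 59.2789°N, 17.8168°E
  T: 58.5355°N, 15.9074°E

P→1; Q→1; R→2; S→2; T→1

P at 59.3348°N, 15.8153°E:
  1: 41.5953 km
  2: 157.3321 km
  3: 177.4636 km
  → nearest: 1 (41.5953 km)
Q at 59.5424°N, 15.9135°E:
  1: 32.0041 km
  2: 139.8980 km
  3: 157.0468 km
  → nearest: 1 (32.0041 km)
R at 59.1513°N, 17.6341°E:
  1: 139.6111 km
  2: 116.1829 km
  3: 152.0817 km
  → nearest: 2 (116.1829 km)
S at 59.2789°N, 17.8168°E:
  1: 144.7896 km
  2: 100.5146 km
  3: 137.1601 km
  → nearest: 2 (100.5146 km)
T at 58.5355°N, 15.9074°E:
  1: 126.0865 km
  2: 219.1322 km
  3: 247.9045 km
  → nearest: 1 (126.0865 km)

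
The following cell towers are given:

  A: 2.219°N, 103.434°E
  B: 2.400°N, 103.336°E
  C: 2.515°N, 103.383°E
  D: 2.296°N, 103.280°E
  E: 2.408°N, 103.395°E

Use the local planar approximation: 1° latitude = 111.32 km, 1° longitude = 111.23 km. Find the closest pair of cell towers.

Pairwise distances:
B–E: 6.623 km
C–E: 11.986 km
B–D: 13.147 km
B–C: 13.828 km
D–E: 17.862 km
A–D: 19.154 km
A–E: 21.482 km
A–B: 22.909 km
C–D: 26.937 km
A–C: 33.435 km
Closest pair: B–E at 6.623 km.

B and E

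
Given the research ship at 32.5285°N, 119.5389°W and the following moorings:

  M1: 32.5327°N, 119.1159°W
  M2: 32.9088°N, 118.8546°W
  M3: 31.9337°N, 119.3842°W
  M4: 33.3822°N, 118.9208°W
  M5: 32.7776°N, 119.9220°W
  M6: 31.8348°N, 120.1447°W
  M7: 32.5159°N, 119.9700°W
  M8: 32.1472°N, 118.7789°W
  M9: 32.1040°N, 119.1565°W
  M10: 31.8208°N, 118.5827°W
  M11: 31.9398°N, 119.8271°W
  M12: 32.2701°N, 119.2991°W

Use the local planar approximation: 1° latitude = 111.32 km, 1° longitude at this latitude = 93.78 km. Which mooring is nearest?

Distances from 32.5285°N, 119.5389°W:
M1: √((0.0042·111.32)² + (0.4230·93.78)²) = √(0.218597 + 1573.624801) = 39.6717 km
M2: √((0.3803·111.32)² + (0.6843·93.78)²) = √(1792.251886 + 4118.257868) = 76.8798 km
M3: √((-0.5948·111.32)² + (0.1547·93.78)²) = √(4384.179379 + 210.475274) = 67.7839 km
M4: √((0.8537·111.32)² + (0.6181·93.78)²) = √(9031.439108 + 3359.989684) = 111.3168 km
M5: √((0.2491·111.32)² + (-0.3831·93.78)²) = √(768.942474 + 1290.757808) = 45.3839 km
M6: √((-0.6937·111.32)² + (-0.6058·93.78)²) = √(5963.342924 + 3227.594709) = 95.8694 km
M7: √((-0.0126·111.32)² + (-0.4311·93.78)²) = √(1.967377 + 1634.468302) = 40.4529 km
M8: √((-0.3813·111.32)² + (0.7600·93.78)²) = √(1801.689742 + 5079.812020) = 82.9548 km
M9: √((-0.4245·111.32)² + (0.3824·93.78)²) = √(2233.067159 + 1286.045174) = 59.3221 km
M10: √((-0.7077·111.32)² + (0.9562·93.78)²) = √(6206.471801 + 8041.145778) = 119.3634 km
M11: √((-0.5887·111.32)² + (-0.2882·93.78)²) = √(4294.716166 + 730.480135) = 70.8886 km
M12: √((-0.2584·111.32)² + (0.2398·93.78)²) = √(827.430288 + 505.730114) = 36.5125 km
Minimum: M12 at 36.5125 km.

M12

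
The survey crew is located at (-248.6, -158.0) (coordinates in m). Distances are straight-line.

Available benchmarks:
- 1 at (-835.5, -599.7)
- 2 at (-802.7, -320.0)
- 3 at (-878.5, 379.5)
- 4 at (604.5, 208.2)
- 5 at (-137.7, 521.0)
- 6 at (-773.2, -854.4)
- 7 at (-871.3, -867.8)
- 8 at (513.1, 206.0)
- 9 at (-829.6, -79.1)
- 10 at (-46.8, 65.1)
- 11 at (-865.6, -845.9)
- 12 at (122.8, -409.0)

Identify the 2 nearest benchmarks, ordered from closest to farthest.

Distances from (-248.6, -158.0):
1: √((-586.9)² + (-441.7)²) = √(344451.610 + 195098.890) = 734.5 m
2: √((-554.1)² + (-162.0)²) = √(307026.810 + 26244.000) = 577.3 m
3: √((-629.9)² + (537.5)²) = √(396774.010 + 288906.250) = 828.1 m
4: √((853.1)² + (366.2)²) = √(727779.610 + 134102.440) = 928.4 m
5: √((110.9)² + (679.0)²) = √(12298.810 + 461041.000) = 688.0 m
6: √((-524.6)² + (-696.4)²) = √(275205.160 + 484972.960) = 871.9 m
7: √((-622.7)² + (-709.8)²) = √(387755.290 + 503816.040) = 944.2 m
8: √((761.7)² + (364.0)²) = √(580186.890 + 132496.000) = 844.2 m
9: √((-581.0)² + (78.9)²) = √(337561.000 + 6225.210) = 586.3 m
10: √((201.8)² + (223.1)²) = √(40723.240 + 49773.610) = 300.8 m
11: √((-617.0)² + (-687.9)²) = √(380689.000 + 473206.410) = 924.1 m
12: √((371.4)² + (-251.0)²) = √(137937.960 + 63001.000) = 448.3 m
Sorted: 10 (300.8 m) < 12 (448.3 m) < 2 (577.3 m) < 9 (586.3 m) < …

10, 12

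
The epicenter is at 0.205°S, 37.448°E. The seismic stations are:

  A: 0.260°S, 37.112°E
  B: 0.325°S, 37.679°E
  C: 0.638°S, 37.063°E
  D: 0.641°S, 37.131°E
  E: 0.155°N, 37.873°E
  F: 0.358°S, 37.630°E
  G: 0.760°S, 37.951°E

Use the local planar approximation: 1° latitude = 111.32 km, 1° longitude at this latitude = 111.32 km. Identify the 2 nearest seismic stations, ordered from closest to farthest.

Distances from 0.205°S, 37.448°E:
A: √((-0.055·111.32)² + (-0.336·111.32)²) = √(37.48623 + 1399.02331) = 37.901 km
B: √((-0.120·111.32)² + (0.231·111.32)²) = √(178.44685 + 661.25711) = 28.978 km
C: √((-0.433·111.32)² + (-0.385·111.32)²) = √(2323.39039 + 1836.82531) = 64.500 km
D: √((-0.436·111.32)² + (-0.317·111.32)²) = √(2355.69670 + 1245.27400) = 60.008 km
E: √((0.360·111.32)² + (0.425·111.32)²) = √(1606.02166 + 2238.33072) = 62.003 km
F: √((-0.153·111.32)² + (0.182·111.32)²) = √(290.08766 + 410.47732) = 26.468 km
G: √((-0.555·111.32)² + (0.503·111.32)²) = √(3817.08966 + 3135.32356) = 83.381 km
Sorted: F (26.468 km) < B (28.978 km) < A (37.901 km) < D (60.008 km) < …

F, B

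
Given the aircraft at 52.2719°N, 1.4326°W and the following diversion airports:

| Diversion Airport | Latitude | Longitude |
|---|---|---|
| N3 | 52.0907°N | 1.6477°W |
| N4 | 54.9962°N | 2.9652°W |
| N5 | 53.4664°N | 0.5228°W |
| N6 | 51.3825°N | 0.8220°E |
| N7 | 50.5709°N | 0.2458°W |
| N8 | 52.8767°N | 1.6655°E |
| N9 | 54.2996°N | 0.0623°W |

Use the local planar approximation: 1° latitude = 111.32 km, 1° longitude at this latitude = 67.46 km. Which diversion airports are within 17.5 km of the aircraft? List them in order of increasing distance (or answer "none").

Distances from 52.2719°N, 1.4326°W:
N3: 24.8482 km
N4: 320.4083 km
N5: 146.4527 km
N6: 181.4816 km
N7: 205.5852 km
N8: 219.5744 km
N9: 243.9188 km
Threshold 17.5 km: none within range.

none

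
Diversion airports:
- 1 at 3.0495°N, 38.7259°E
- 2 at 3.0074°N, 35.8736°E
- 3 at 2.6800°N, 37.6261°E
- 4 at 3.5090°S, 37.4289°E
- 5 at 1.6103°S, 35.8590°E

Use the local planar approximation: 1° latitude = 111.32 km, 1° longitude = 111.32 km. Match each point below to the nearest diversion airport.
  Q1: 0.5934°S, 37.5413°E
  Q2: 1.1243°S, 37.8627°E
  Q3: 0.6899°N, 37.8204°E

Q1→5; Q2→5; Q3→3

Q1 at 0.5934°S, 37.5413°E:
  1: √((3.6429·111.32)² + (1.1846·111.32)²) = √(164452.657071 + 17389.610393) = 426.4297 km
  2: √((3.6008·111.32)² + (-1.6677·111.32)²) = √(160673.552175 + 34465.315056) = 441.7453 km
  3: √((3.2734·111.32)² + (0.0848·111.32)²) = √(132783.634401 + 89.112392) = 364.5171 km
  4: √((-2.9156·111.32)² + (-0.1124·111.32)²) = √(105342.174380 + 156.559353) = 324.8057 km
  5: √((-1.0169·111.32)² + (-1.6823·111.32)²) = √(12814.536133 + 35071.414741) = 218.8286 km
  → nearest: 5 (218.8286 km)
Q2 at 1.1243°S, 37.8627°E:
  1: √((4.1738·111.32)² + (0.8632·111.32)²) = √(215878.635699 + 9233.561766) = 474.4599 km
  2: √((4.1317·111.32)² + (-1.9891·111.32)²) = √(211545.579979 + 49029.744502) = 510.4658 km
  3: √((3.8043·111.32)² + (-0.2366·111.32)²) = √(179347.740600 + 693.706679) = 424.3129 km
  4: √((-2.3847·111.32)² + (-0.4338·111.32)²) = √(70471.562163 + 2331.983594) = 269.8213 km
  5: √((-0.4860·111.32)² + (-2.0037·111.32)²) = √(2926.974466 + 49752.142956) = 229.5193 km
  → nearest: 5 (229.5193 km)
Q3 at 0.6899°N, 37.8204°E:
  1: √((2.3596·111.32)² + (0.9055·111.32)²) = √(68995.881929 + 10160.692416) = 281.3478 km
  2: √((2.3175·111.32)² + (-1.9468·111.32)²) = √(66555.795853 + 46966.594434) = 336.9308 km
  3: √((1.9901·111.32)² + (-0.1943·111.32)²) = √(49079.055315 + 467.834232) = 222.5913 km
  4: √((-4.1989·111.32)² + (-0.3915·111.32)²) = √(218482.903535 + 1899.371548) = 469.4489 km
  5: √((-2.3002·111.32)² + (-1.9614·111.32)²) = √(65565.834563 + 47673.686610) = 336.5108 km
  → nearest: 3 (222.5913 km)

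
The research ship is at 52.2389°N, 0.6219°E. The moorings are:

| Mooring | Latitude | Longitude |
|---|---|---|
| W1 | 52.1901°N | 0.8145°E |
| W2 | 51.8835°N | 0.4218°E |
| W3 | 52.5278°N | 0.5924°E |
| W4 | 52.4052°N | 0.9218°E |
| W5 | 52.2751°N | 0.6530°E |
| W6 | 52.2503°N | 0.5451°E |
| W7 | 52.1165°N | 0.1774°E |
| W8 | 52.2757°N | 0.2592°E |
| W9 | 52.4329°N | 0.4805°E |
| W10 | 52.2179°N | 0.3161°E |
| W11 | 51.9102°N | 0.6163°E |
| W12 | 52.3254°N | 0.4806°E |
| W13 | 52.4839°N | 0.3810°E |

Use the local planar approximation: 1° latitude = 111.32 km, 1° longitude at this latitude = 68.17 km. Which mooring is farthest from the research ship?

W2

Distances from 52.2389°N, 0.6219°E:
W1: 14.2090 km
W2: 41.8487 km
W3: 32.2232 km
W4: 27.5804 km
W5: 4.5535 km
W6: 5.3871 km
W7: 33.2241 km
W8: 25.0623 km
W9: 23.6496 km
W10: 20.9771 km
W11: 36.5929 km
W12: 13.6200 km
W13: 31.8359 km
Maximum: W2 at 41.8487 km.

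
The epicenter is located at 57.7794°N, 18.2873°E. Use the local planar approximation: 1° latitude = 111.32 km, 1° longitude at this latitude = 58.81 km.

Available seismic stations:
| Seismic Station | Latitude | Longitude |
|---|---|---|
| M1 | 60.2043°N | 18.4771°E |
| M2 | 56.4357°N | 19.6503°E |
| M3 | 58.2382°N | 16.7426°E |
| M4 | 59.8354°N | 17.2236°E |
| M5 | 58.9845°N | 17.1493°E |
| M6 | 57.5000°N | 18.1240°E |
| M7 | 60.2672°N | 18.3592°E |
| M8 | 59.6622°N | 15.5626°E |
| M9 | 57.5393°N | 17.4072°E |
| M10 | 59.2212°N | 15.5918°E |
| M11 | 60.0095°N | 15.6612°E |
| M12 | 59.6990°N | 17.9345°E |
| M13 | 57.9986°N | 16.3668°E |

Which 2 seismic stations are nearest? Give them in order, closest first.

Distances from 57.7794°N, 18.2873°E:
M1: √((2.4249·111.32)² + (0.1898·58.81)²) = √(72867.532336 + 124.593325) = 270.1705 km
M2: √((-1.3437·111.32)² + (1.3630·58.81)²) = √(22374.381026 + 6425.309773) = 169.7047 km
M3: √((0.4588·111.32)² + (-1.5447·58.81)²) = √(2608.514251 + 8252.597270) = 104.2167 km
M4: √((2.0560·111.32)² + (-1.0637·58.81)²) = √(52383.271256 + 3913.277783) = 237.2689 km
M5: √((1.2051·111.32)² + (-1.1380·58.81)²) = √(17996.687199 + 4479.060029) = 149.9191 km
M6: √((-0.2794·111.32)² + (-0.1633·58.81)²) = √(967.384665 + 92.230535) = 32.5517 km
M7: √((2.4878·111.32)² + (0.0719·58.81)²) = √(76696.813760 + 17.879696) = 276.9742 km
M8: √((1.8828·111.32)² + (-2.7247·58.81)²) = √(43929.349728 + 25676.731652) = 263.8296 km
M9: √((-0.2401·111.32)² + (-0.8801·58.81)²) = √(714.382349 + 2678.961059) = 58.2524 km
M10: √((1.4418·111.32)² + (-2.6955·58.81)²) = √(25760.627497 + 25129.337035) = 225.5880 km
M11: √((2.2301·111.32)² + (-2.6261·58.81)²) = √(61630.411960 + 23852.004257) = 292.3738 km
M12: √((1.9196·111.32)² + (-0.3528·58.81)²) = √(45663.361395 + 430.486475) = 214.6948 km
M13: √((0.2192·111.32)² + (-1.9205·58.81)²) = √(595.425589 + 12756.483799) = 115.5505 km
Sorted: M6 (32.5517 km) < M9 (58.2524 km) < M3 (104.2167 km) < M13 (115.5505 km) < …

M6, M9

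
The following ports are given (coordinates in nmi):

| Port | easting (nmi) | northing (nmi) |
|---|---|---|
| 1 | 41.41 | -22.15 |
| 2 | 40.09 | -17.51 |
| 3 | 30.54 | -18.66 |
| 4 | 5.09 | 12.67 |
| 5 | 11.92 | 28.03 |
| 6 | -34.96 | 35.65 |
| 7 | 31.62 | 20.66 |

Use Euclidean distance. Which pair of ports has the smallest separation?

1 and 2

Pairwise distances:
1–2: √((-1.32)² + (4.64)²) = √(1.7424 + 21.5296) = 4.82 nmi
1–3: √((-10.87)² + (3.49)²) = √(118.1569 + 12.1801) = 11.42 nmi
1–4: √((-36.32)² + (34.82)²) = √(1319.1424 + 1212.4324) = 50.31 nmi
1–5: √((-29.49)² + (50.18)²) = √(869.6601 + 2518.0324) = 58.20 nmi
1–6: √((-76.37)² + (57.80)²) = √(5832.3769 + 3340.8400) = 95.78 nmi
1–7: √((-9.79)² + (42.81)²) = √(95.8441 + 1832.6961) = 43.92 nmi
2–3: √((-9.55)² + (-1.15)²) = √(91.2025 + 1.3225) = 9.62 nmi
2–4: √((-35.00)² + (30.18)²) = √(1225.0000 + 910.8324) = 46.22 nmi
2–5: √((-28.17)² + (45.54)²) = √(793.5489 + 2073.8916) = 53.55 nmi
2–6: √((-75.05)² + (53.16)²) = √(5632.5025 + 2825.9856) = 91.97 nmi
2–7: √((-8.47)² + (38.17)²) = √(71.7409 + 1456.9489) = 39.10 nmi
3–4: √((-25.45)² + (31.33)²) = √(647.7025 + 981.5689) = 40.36 nmi
3–5: √((-18.62)² + (46.69)²) = √(346.7044 + 2179.9561) = 50.27 nmi
3–6: √((-65.50)² + (54.31)²) = √(4290.2500 + 2949.5761) = 85.09 nmi
3–7: √((1.08)² + (39.32)²) = √(1.1664 + 1546.0624) = 39.33 nmi
4–5: √((6.83)² + (15.36)²) = √(46.6489 + 235.9296) = 16.81 nmi
4–6: √((-40.05)² + (22.98)²) = √(1604.0025 + 528.0804) = 46.17 nmi
4–7: √((26.53)² + (7.99)²) = √(703.8409 + 63.8401) = 27.71 nmi
5–6: √((-46.88)² + (7.62)²) = √(2197.7344 + 58.0644) = 47.50 nmi
5–7: √((19.70)² + (-7.37)²) = √(388.0900 + 54.3169) = 21.03 nmi
6–7: √((66.58)² + (-14.99)²) = √(4432.8964 + 224.7001) = 68.25 nmi
Closest pair: 1–2 at 4.82 nmi.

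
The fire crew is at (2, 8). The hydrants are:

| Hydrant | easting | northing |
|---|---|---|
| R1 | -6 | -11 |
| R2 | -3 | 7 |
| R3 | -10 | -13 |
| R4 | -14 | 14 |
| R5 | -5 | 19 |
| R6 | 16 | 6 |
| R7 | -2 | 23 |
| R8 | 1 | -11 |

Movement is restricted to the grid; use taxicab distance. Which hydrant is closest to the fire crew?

R2

Distances from (2, 8):
R1: |-8| + |-19| = 8 + 19 = 27
R2: |-5| + |-1| = 5 + 1 = 6
R3: |-12| + |-21| = 12 + 21 = 33
R4: |-16| + |6| = 16 + 6 = 22
R5: |-7| + |11| = 7 + 11 = 18
R6: |14| + |-2| = 14 + 2 = 16
R7: |-4| + |15| = 4 + 15 = 19
R8: |-1| + |-19| = 1 + 19 = 20
Minimum: R2 at 6.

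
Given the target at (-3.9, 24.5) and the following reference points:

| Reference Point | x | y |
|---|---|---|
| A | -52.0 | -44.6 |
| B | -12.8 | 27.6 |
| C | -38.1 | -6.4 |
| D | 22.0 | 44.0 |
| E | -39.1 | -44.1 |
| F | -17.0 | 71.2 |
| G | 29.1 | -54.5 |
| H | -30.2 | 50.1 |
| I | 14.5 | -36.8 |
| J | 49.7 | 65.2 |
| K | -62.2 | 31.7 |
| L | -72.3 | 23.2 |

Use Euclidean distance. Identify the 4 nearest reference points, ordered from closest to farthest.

B, D, H, C

Distances from (-3.9, 24.5):
A: √((-48.1)² + (-69.1)²) = √(2313.610 + 4774.810) = 84.2
B: √((-8.9)² + (3.1)²) = √(79.210 + 9.610) = 9.4
C: √((-34.2)² + (-30.9)²) = √(1169.640 + 954.810) = 46.1
D: √((25.9)² + (19.5)²) = √(670.810 + 380.250) = 32.4
E: √((-35.2)² + (-68.6)²) = √(1239.040 + 4705.960) = 77.1
F: √((-13.1)² + (46.7)²) = √(171.610 + 2180.890) = 48.5
G: √((33.0)² + (-79.0)²) = √(1089.000 + 6241.000) = 85.6
H: √((-26.3)² + (25.6)²) = √(691.690 + 655.360) = 36.7
I: √((18.4)² + (-61.3)²) = √(338.560 + 3757.690) = 64.0
J: √((53.6)² + (40.7)²) = √(2872.960 + 1656.490) = 67.3
K: √((-58.3)² + (7.2)²) = √(3398.890 + 51.840) = 58.7
L: √((-68.4)² + (-1.3)²) = √(4678.560 + 1.690) = 68.4
Sorted: B (9.4) < D (32.4) < H (36.7) < C (46.1) < F (48.5) < K (58.7) < …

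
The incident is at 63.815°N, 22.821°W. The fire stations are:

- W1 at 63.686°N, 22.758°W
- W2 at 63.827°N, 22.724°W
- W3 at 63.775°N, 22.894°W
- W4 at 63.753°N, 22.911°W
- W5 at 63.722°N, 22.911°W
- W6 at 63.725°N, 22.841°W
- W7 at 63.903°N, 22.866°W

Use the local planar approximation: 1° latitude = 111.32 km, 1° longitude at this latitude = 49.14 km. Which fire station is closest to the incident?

W2

Distances from 63.815°N, 22.821°W:
W1: √((-0.129·111.32)² + (0.063·49.14)²) = √(206.21764 + 9.58410) = 14.690 km
W2: √((0.012·111.32)² + (0.097·49.14)²) = √(1.78447 + 22.72028) = 4.950 km
W3: √((-0.040·111.32)² + (-0.073·49.14)²) = √(19.82743 + 12.86815) = 5.718 km
W4: √((-0.062·111.32)² + (-0.090·49.14)²) = √(47.63540 + 19.55939) = 8.197 km
W5: √((-0.093·111.32)² + (-0.090·49.14)²) = √(107.17964 + 19.55939) = 11.258 km
W6: √((-0.090·111.32)² + (-0.020·49.14)²) = √(100.37635 + 0.96590) = 10.067 km
W7: √((0.088·111.32)² + (-0.045·49.14)²) = √(95.96475 + 4.88985) = 10.043 km
Minimum: W2 at 4.950 km.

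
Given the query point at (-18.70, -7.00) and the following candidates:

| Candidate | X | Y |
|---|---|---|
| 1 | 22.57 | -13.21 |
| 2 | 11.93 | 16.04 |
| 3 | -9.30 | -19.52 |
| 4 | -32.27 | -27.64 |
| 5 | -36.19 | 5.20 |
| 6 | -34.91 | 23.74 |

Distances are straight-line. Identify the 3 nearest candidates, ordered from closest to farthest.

Distances from (-18.70, -7.00):
1: √((41.27)² + (-6.21)²) = √(1703.2129 + 38.5641) = 41.73
2: √((30.63)² + (23.04)²) = √(938.1969 + 530.8416) = 38.33
3: √((9.40)² + (-12.52)²) = √(88.3600 + 156.7504) = 15.66
4: √((-13.57)² + (-20.64)²) = √(184.1449 + 426.0096) = 24.70
5: √((-17.49)² + (12.20)²) = √(305.9001 + 148.8400) = 21.32
6: √((-16.21)² + (30.74)²) = √(262.7641 + 944.9476) = 34.75
Sorted: 3 (15.66) < 5 (21.32) < 4 (24.70) < 6 (34.75) < 2 (38.33) < …

3, 5, 4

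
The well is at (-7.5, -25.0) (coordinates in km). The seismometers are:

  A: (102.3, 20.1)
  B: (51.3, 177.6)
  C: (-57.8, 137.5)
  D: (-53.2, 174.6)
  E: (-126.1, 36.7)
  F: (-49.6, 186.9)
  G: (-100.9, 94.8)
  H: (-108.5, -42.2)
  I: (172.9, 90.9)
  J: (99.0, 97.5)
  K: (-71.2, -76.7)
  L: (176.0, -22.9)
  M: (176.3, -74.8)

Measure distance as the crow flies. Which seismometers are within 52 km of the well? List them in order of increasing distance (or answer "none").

none

Distances from (-7.5, -25.0):
A: √((109.8)² + (45.1)²) = √(12056.040 + 2034.010) = 118.7 km
B: √((58.8)² + (202.6)²) = √(3457.440 + 41046.760) = 211.0 km
C: √((-50.3)² + (162.5)²) = √(2530.090 + 26406.250) = 170.1 km
D: √((-45.7)² + (199.6)²) = √(2088.490 + 39840.160) = 204.8 km
E: √((-118.6)² + (61.7)²) = √(14065.960 + 3806.890) = 133.7 km
F: √((-42.1)² + (211.9)²) = √(1772.410 + 44901.610) = 216.0 km
G: √((-93.4)² + (119.8)²) = √(8723.560 + 14352.040) = 151.9 km
H: √((-101.0)² + (-17.2)²) = √(10201.000 + 295.840) = 102.5 km
I: √((180.4)² + (115.9)²) = √(32544.160 + 13432.810) = 214.4 km
J: √((106.5)² + (122.5)²) = √(11342.250 + 15006.250) = 162.3 km
K: √((-63.7)² + (-51.7)²) = √(4057.690 + 2672.890) = 82.0 km
L: √((183.5)² + (2.1)²) = √(33672.250 + 4.410) = 183.5 km
M: √((183.8)² + (-49.8)²) = √(33782.440 + 2480.040) = 190.4 km
Threshold 52 km: none within range.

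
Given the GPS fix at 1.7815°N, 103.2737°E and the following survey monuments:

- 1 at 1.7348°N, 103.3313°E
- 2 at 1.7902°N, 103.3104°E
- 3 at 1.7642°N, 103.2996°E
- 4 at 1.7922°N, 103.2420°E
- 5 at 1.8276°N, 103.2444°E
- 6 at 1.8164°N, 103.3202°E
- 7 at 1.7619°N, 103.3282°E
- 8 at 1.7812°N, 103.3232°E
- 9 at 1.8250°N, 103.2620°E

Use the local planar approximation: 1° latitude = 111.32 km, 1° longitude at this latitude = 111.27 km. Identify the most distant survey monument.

Distances from 1.7815°N, 103.2737°E:
1: √((-0.0467·111.32)² + (0.0576·111.27)²) = √(27.025899 + 41.077229) = 8.2525 km
2: √((0.0087·111.32)² + (0.0367·111.27)²) = √(0.937961 + 16.675862) = 4.1969 km
3: √((-0.0173·111.32)² + (0.0259·111.27)²) = √(3.708844 + 8.305307) = 3.4661 km
4: √((0.0107·111.32)² + (-0.0317·111.27)²) = √(1.418776 + 12.441556) = 3.7229 km
5: √((0.0461·111.32)² + (-0.0293·111.27)²) = √(26.335905 + 10.628976) = 6.0799 km
6: √((0.0349·111.32)² + (0.0465·111.27)²) = √(15.093753 + 26.770845) = 6.4703 km
7: √((-0.0196·111.32)² + (0.0545·111.27)²) = √(4.760565 + 36.774704) = 6.4448 km
8: √((-0.0003·111.32)² + (0.0495·111.27)²) = √(0.001115 + 30.336577) = 5.5080 km
9: √((0.0435·111.32)² + (-0.0117·111.27)²) = √(23.449031 + 1.694837) = 5.0144 km
Maximum: 1 at 8.2525 km.

1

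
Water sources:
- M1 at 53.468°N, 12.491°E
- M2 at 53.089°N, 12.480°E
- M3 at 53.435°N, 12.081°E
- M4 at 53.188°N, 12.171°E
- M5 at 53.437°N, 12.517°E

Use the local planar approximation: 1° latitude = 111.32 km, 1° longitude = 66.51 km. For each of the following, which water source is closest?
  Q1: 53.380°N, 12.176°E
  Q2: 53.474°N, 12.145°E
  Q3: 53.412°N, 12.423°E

Q1 at 53.380°N, 12.176°E:
  M1: 23.128 km
  M2: 38.186 km
  M3: 8.798 km
  M4: 21.376 km
  M5: 23.551 km
  → nearest: M3 (8.798 km)
Q2 at 53.474°N, 12.145°E:
  M1: 23.022 km
  M2: 48.304 km
  M3: 6.080 km
  M4: 31.884 km
  M5: 25.082 km
  → nearest: M3 (6.080 km)
Q3 at 53.412°N, 12.423°E:
  M1: 7.702 km
  M2: 36.156 km
  M3: 22.890 km
  M4: 30.045 km
  M5: 6.843 km
  → nearest: M5 (6.843 km)

Q1→M3; Q2→M3; Q3→M5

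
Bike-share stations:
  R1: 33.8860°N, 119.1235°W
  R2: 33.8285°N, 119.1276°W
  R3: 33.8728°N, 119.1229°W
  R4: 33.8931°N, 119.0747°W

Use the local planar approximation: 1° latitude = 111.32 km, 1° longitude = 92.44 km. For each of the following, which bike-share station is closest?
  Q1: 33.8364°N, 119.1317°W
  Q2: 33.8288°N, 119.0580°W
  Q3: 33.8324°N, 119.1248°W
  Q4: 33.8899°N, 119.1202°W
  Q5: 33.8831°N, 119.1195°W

Q1 at 33.8364°N, 119.1317°W:
  R1: 5.5733 km
  R2: 0.9576 km
  R3: 4.1329 km
  R4: 8.2221 km
  → nearest: R2 (0.9576 km)
Q2 at 33.8288°N, 119.0580°W:
  R1: 8.7867 km
  R2: 6.4339 km
  R3: 7.7449 km
  R4: 7.3225 km
  → nearest: R2 (6.4339 km)
Q3 at 33.8324°N, 119.1248°W:
  R1: 5.9680 km
  R2: 0.5054 km
  R3: 4.5008 km
  R4: 8.1919 km
  → nearest: R2 (0.5054 km)
Q4 at 33.8899°N, 119.1202°W:
  R1: 0.5306 km
  R2: 6.8692 km
  R3: 1.9199 km
  R4: 4.2211 km
  → nearest: R1 (0.5306 km)
Q5 at 33.8831°N, 119.1195°W:
  R1: 0.4909 km
  R2: 6.1240 km
  R3: 1.1889 km
  R4: 4.2883 km
  → nearest: R1 (0.4909 km)

Q1→R2; Q2→R2; Q3→R2; Q4→R1; Q5→R1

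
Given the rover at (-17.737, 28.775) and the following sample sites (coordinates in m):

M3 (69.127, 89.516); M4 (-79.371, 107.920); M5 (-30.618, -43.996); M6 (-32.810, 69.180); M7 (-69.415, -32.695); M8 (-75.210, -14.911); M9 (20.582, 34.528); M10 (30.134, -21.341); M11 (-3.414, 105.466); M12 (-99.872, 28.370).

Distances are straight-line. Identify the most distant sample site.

Distances from (-17.737, 28.775):
M3: 105.994 m
M4: 100.313 m
M5: 73.902 m
M6: 43.125 m
M7: 80.307 m
M8: 72.191 m
M9: 38.748 m
M10: 69.305 m
M11: 78.017 m
M12: 82.136 m
Maximum: M3 at 105.994 m.

M3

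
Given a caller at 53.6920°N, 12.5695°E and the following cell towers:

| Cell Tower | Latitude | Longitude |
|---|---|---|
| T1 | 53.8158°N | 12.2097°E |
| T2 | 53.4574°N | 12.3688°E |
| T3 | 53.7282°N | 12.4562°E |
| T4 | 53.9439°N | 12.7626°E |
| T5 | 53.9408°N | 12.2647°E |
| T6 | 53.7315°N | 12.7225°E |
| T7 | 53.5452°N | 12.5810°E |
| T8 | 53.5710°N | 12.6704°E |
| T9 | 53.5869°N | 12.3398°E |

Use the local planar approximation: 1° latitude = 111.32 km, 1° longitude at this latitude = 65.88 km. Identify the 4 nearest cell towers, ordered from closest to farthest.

Distances from 53.6920°N, 12.5695°E:
T1: √((0.1238·111.32)² + (-0.3598·65.88)²) = √(189.927427 + 561.861791) = 27.4188 km
T2: √((-0.2346·111.32)² + (-0.2007·65.88)²) = √(682.028324 + 174.824352) = 29.2720 km
T3: √((0.0362·111.32)² + (-0.1133·65.88)²) = √(16.239159 + 55.714341) = 8.4825 km
T4: √((0.2519·111.32)² + (0.1931·65.88)²) = √(786.326171 + 161.834730) = 30.7922 km
T5: √((0.2488·111.32)² + (-0.3048·65.88)²) = √(767.091459 + 403.215396) = 34.2097 km
T6: √((0.0395·111.32)² + (0.1530·65.88)²) = √(19.334840 + 101.599143) = 10.9970 km
T7: √((-0.1468·111.32)² + (0.0115·65.88)²) = √(267.053643 + 0.573988) = 16.3593 km
T8: √((-0.1210·111.32)² + (0.1009·65.88)²) = √(181.433357 + 44.186491) = 15.0206 km
T9: √((-0.1051·111.32)² + (-0.2297·65.88)²) = √(136.883729 + 228.996672) = 19.1280 km
Sorted: T3 (8.4825 km) < T6 (10.9970 km) < T8 (15.0206 km) < T7 (16.3593 km) < T9 (19.1280 km) < T1 (27.4188 km) < …

T3, T6, T8, T7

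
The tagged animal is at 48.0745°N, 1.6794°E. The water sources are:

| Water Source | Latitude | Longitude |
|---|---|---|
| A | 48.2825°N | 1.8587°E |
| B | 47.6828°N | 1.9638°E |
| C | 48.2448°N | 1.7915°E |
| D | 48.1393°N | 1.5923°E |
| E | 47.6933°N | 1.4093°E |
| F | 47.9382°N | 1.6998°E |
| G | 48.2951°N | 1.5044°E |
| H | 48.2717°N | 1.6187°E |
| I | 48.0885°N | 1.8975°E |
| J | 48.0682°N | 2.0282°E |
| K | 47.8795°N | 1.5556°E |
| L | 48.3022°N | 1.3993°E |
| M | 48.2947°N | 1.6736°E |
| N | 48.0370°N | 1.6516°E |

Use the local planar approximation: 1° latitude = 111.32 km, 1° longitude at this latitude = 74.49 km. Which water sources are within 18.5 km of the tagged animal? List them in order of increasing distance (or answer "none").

Distances from 48.0745°N, 1.6794°E:
A: √((0.2080·111.32)² + (0.1793·74.49)²) = √(536.133649 + 178.384259) = 26.7305 km
B: √((-0.3917·111.32)² + (0.2844·74.49)²) = √(1901.312653 + 448.802361) = 48.4780 km
C: √((0.1703·111.32)² + (0.1121·74.49)²) = √(359.398029 + 69.727994) = 20.7154 km
D: √((0.0648·111.32)² + (-0.0871·74.49)²) = √(52.035102 + 42.095169) = 9.7021 km
E: √((-0.3812·111.32)² + (-0.2701·74.49)²) = √(1800.744841 + 404.804300) = 46.9633 km
F: √((-0.1363·111.32)² + (0.0204·74.49)²) = √(230.217380 + 2.309172) = 15.2488 km
G: √((0.2206·111.32)² + (-0.1750·74.49)²) = √(603.055679 + 169.930778) = 27.8026 km
H: √((0.1972·111.32)² + (-0.0607·74.49)²) = √(481.903651 + 20.444351) = 22.4131 km
I: √((0.0140·111.32)² + (0.2181·74.49)²) = √(2.428860 + 263.941256) = 16.3208 km
J: √((-0.0063·111.32)² + (0.3488·74.49)²) = √(0.491844 + 675.070144) = 25.9916 km
K: √((-0.1950·111.32)² + (-0.1238·74.49)²) = √(471.211215 + 85.042739) = 23.5850 km
L: √((0.2277·111.32)² + (-0.2801·74.49)²) = √(642.499001 + 435.333578) = 32.8304 km
M: √((0.2202·111.32)² + (-0.0058·74.49)²) = √(600.870696 + 0.186660) = 24.5165 km
N: √((-0.0375·111.32)² + (-0.0278·74.49)²) = √(17.426450 + 4.288304) = 4.6599 km
Threshold 18.5 km: N (4.6599 km), D (9.7021 km), F (15.2488 km), I (16.3208 km) are within range.

N, D, F, I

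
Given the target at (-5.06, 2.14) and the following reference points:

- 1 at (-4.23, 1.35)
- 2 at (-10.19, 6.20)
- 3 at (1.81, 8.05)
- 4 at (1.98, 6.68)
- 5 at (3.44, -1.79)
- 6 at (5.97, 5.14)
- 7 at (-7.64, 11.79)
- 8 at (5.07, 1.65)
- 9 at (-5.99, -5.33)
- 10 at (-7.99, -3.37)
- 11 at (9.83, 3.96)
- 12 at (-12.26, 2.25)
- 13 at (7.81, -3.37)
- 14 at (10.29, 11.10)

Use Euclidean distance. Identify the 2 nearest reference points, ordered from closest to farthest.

1, 10

Distances from (-5.06, 2.14):
1: √((0.83)² + (-0.79)²) = √(0.6889 + 0.6241) = 1.15
2: √((-5.13)² + (4.06)²) = √(26.3169 + 16.4836) = 6.54
3: √((6.87)² + (5.91)²) = √(47.1969 + 34.9281) = 9.06
4: √((7.04)² + (4.54)²) = √(49.5616 + 20.6116) = 8.38
5: √((8.50)² + (-3.93)²) = √(72.2500 + 15.4449) = 9.36
6: √((11.03)² + (3.00)²) = √(121.6609 + 9.0000) = 11.43
7: √((-2.58)² + (9.65)²) = √(6.6564 + 93.1225) = 9.99
8: √((10.13)² + (-0.49)²) = √(102.6169 + 0.2401) = 10.14
9: √((-0.93)² + (-7.47)²) = √(0.8649 + 55.8009) = 7.53
10: √((-2.93)² + (-5.51)²) = √(8.5849 + 30.3601) = 6.24
11: √((14.89)² + (1.82)²) = √(221.7121 + 3.3124) = 15.00
12: √((-7.20)² + (0.11)²) = √(51.8400 + 0.0121) = 7.20
13: √((12.87)² + (-5.51)²) = √(165.6369 + 30.3601) = 14.00
14: √((15.35)² + (8.96)²) = √(235.6225 + 80.2816) = 17.77
Sorted: 1 (1.15) < 10 (6.24) < 2 (6.54) < 12 (7.20) < …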